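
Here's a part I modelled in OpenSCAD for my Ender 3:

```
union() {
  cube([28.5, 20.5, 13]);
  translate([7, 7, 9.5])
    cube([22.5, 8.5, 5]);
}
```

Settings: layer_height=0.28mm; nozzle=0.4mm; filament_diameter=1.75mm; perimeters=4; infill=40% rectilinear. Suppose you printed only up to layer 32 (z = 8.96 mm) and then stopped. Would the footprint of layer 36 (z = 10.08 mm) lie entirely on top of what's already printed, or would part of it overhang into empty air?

part overhangs

Compare the two slices. At z = 8.96: the cube (footprint 28.5×20.5) is included at this height (area 584.25 mm²); the cube at (7, 7) is not intersected at this z (z outside [9.5, 14.5]); Merging all regions: only the 28.5×20.5 cube is present, so the union is just that shape — area = 584.25 mm². At z = 10.08: the cube (footprint 28.5×20.5) is included at this height (area 584.25 mm²); the cube at (7, 7) is present — its section is the full 22.5×8.5 rectangle (area 191.25 mm²); Combining (union): the regions partially overlap — summed areas 775.50 mm² minus the doubly-counted overlap 182.75 mm² gives 592.75 mm² — area = 592.75 mm². Checking containment: at z = 10.08 the cross-section extends beyond the z = 8.96 cross-section by about 8.50 mm².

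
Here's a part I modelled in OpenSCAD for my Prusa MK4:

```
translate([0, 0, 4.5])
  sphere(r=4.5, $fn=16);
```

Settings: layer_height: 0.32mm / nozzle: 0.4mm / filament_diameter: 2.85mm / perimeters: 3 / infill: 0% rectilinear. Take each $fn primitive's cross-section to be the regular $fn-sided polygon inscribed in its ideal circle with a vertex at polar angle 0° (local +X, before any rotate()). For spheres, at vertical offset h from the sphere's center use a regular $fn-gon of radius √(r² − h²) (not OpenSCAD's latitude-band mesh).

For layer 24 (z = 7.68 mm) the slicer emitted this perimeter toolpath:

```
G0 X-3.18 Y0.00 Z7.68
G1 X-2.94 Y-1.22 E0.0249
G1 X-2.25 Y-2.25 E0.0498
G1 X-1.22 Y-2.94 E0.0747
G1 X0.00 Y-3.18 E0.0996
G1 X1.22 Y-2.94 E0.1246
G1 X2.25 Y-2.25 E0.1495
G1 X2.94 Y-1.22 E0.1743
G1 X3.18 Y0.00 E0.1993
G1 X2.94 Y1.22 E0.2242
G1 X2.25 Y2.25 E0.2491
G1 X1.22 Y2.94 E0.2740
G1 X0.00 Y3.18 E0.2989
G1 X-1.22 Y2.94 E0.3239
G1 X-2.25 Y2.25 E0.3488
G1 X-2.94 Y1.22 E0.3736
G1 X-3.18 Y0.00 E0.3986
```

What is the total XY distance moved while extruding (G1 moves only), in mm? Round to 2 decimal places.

19.87 mm

Sum the Euclidean lengths of each G1 segment: total = 19.87 mm.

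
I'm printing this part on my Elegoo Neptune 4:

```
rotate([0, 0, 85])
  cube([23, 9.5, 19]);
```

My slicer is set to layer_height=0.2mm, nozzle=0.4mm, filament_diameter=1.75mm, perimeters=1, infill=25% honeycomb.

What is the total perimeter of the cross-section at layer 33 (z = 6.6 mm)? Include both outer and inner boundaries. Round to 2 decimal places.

65.00 mm

At z = 6.6 mm: the cube (footprint 23×9.5) is included at this height (perimeter 65.00 mm); (whole slice rotated 85° about Z — lengths, areas and connectivity unchanged). Overall, the cross-section is a single solid region. Total boundary length (outer) = 65.00 mm.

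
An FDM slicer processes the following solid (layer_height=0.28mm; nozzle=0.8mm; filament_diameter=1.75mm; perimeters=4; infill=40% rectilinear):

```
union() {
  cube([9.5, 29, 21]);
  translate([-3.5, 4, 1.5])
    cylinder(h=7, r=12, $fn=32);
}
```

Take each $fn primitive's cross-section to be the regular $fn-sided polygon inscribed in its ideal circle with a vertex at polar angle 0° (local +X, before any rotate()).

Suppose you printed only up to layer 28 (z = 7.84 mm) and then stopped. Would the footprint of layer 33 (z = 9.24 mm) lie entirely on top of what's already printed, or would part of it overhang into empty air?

entirely on top

Compare the two slices. At z = 7.84: the 9.5×29 cube contributes its full rectangle (area 275.50 mm²); the r=12 cylinder at (-3.5, 4) contributes a regular 32-gon of circumradius 12 (area = (32/2)·12.000²·sin(360°/32) = 449.49 mm²); Merging all regions: the regions partially overlap — summed areas 724.99 mm² minus the doubly-counted overlap 104.04 mm² gives 620.95 mm² — area = 620.95 mm². At z = 9.24: the cube is present — its section is the full 9.5×29 rectangle (area 275.50 mm²); the cylinder at (-3.5, 4) is not intersected at this z (z outside [1.5, 8.5]); Combining (union): only the 9.5×29 cube is present, so the union is just that shape — area = 275.50 mm². Checking containment: the cross-section at z = 9.24 is a subset of the cross-section at z = 7.84.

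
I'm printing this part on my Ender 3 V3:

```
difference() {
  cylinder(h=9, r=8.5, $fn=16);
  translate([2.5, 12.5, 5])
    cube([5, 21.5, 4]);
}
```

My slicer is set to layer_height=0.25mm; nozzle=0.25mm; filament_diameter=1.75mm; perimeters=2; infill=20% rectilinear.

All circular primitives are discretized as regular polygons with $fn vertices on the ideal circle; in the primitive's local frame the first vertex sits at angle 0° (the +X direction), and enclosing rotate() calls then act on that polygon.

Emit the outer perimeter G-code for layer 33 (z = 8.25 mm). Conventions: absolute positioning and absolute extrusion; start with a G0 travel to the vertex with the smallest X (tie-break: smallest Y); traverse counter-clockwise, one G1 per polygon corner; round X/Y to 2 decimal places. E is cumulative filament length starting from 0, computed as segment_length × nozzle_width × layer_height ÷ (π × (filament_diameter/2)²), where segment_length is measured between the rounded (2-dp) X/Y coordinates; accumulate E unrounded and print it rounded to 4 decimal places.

G0 X-8.50 Y0.00 Z8.25
G1 X-7.85 Y-3.25 E0.0861
G1 X-6.01 Y-6.01 E0.1723
G1 X-3.25 Y-7.85 E0.2585
G1 X0.00 Y-8.50 E0.3446
G1 X3.25 Y-7.85 E0.4308
G1 X6.01 Y-6.01 E0.5169
G1 X7.85 Y-3.25 E0.6031
G1 X8.50 Y0.00 E0.6893
G1 X7.85 Y3.25 E0.7754
G1 X6.01 Y6.01 E0.8616
G1 X3.25 Y7.85 E0.9478
G1 X0.00 Y8.50 E1.0339
G1 X-3.25 Y7.85 E1.1200
G1 X-6.01 Y6.01 E1.2062
G1 X-7.85 Y3.25 E1.2924
G1 X-8.50 Y0.00 E1.3785

At z = 8.25 mm: the r=8.5 cylinder gives a regular 16-gon of circumradius 8.5 (constant along its height); the 5×21.5 cube at (2.5, 12.5) contributes its full rectangle; After the difference (first − rest): starting from the r=8.5 cylinder, the 5×21.5 cube at (2.5, 12.5) misses the remaining region (no effect) — 1 connected region. The outline is a single polygon with 16 vertices. Extrusion per mm of travel: 0.25 × 0.25 / (π × 0.875²) = 0.025984. Accumulating E over each segment gives final E = 1.3785.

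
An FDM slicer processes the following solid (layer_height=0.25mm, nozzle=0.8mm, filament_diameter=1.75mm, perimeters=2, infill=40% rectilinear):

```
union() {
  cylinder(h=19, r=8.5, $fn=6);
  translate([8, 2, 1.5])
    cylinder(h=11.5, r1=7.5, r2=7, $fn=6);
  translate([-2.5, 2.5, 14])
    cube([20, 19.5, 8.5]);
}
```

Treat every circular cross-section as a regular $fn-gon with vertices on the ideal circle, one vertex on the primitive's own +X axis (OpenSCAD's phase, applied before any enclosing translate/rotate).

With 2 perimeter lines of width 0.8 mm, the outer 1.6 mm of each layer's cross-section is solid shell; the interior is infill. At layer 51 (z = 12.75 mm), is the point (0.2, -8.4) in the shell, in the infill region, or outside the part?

At z = 12.75 mm: the cylinder: section is a regular 6-gon, circumradius r=8.5; the cone at (8, 2) (r1=7.5→r2=7) has section circumradius 7.011 here — a regular 6-gon; the cube at (-2.5, 2.5) is not intersected at this z (z outside [14, 22.5]); Combining (union): the regions partially overlap (shared area 46.50 mm²), so overlapping operands fuse into one piece — 1 connected region. Overall, the cross-section is a single solid region. The nearest boundary edge runs (4.25, -7.36)→(-4.25, -7.36); distance from the point to it = 1.04 mm. The point is not inside any of the regions above, so it lies outside the cross-section (1.04 mm from the nearest boundary).

outside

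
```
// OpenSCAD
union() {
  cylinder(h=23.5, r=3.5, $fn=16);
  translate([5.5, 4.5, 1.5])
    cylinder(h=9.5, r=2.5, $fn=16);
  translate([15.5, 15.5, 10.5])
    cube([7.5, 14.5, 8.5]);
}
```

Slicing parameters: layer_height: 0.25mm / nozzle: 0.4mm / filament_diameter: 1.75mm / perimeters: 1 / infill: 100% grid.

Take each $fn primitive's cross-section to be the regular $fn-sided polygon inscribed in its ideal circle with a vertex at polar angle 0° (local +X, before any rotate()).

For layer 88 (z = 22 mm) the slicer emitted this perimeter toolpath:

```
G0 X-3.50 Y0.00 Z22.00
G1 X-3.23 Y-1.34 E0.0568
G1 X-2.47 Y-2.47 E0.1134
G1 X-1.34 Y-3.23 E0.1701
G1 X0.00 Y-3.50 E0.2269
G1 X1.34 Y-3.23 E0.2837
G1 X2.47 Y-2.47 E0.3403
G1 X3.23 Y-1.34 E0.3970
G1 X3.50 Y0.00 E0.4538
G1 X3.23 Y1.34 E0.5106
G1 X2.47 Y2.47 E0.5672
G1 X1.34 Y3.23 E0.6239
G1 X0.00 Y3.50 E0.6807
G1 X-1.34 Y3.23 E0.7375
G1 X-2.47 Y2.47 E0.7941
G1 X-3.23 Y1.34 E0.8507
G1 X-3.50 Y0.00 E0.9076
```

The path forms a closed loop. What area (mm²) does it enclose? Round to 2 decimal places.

Apply the shoelace formula to the sequence of (X, Y) vertices; enclosed area = 37.43 mm².

37.43 mm²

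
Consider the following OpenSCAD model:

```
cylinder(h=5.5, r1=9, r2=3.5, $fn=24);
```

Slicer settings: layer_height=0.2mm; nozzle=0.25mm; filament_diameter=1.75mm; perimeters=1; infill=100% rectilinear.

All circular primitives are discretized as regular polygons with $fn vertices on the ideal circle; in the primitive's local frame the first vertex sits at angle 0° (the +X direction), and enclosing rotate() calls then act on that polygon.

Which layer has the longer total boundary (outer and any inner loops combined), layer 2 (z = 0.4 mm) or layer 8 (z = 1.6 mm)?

Layer 2 (z = 0.4): the cone: at t=0.073 of its height the radius interpolates to r₁+(r₂−r₁)t = 8.600, giving a regular 24-gon of that circumradius (perimeter = 2·24·8.600·sin(180°/24) = 53.88 mm). So its perimeter = 53.88 mm. Layer 8 (z = 1.6): the cone contributes a regular 24-gon of circumradius 7.400 (interpolated between r1=9 and r2=3.5 at t=0.291) (perimeter = 2·24·7.400·sin(180°/24) = 46.36 mm). So its perimeter = 46.36 mm. Layer 2 is larger (53.88 vs 46.36 mm).

layer 2 (z = 0.4 mm)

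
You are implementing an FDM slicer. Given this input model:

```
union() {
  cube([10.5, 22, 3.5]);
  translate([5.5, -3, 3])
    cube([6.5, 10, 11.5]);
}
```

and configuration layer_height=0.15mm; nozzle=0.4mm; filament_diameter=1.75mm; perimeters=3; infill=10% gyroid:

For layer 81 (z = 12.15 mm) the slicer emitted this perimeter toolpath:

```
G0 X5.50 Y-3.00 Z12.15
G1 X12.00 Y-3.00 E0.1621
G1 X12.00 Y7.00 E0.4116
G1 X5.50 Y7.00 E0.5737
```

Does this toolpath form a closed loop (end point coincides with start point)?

Start point (G0): (5.50, -3.00). End point (last G1): the path does not return to the start — open.

no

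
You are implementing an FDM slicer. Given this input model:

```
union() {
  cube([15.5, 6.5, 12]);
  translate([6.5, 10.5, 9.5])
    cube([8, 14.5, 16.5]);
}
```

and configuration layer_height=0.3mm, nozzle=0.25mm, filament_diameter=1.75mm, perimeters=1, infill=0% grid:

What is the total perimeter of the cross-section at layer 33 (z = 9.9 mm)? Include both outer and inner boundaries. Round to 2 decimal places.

89.00 mm

At z = 9.9 mm: the cube (footprint 15.5×6.5) is included at this height (perimeter 44.00 mm); the 8×14.5 cube at (6.5, 10.5) contributes its full rectangle (perimeter 45.00 mm); Merging all regions: the 2 present regions are separate (no shared area or edge), so areas and boundary lengths simply add and each stays a separate island — boundary = 89.00 mm. Overall, the cross-section has 2 separate islands. Total boundary length (outer) = 89.00 mm.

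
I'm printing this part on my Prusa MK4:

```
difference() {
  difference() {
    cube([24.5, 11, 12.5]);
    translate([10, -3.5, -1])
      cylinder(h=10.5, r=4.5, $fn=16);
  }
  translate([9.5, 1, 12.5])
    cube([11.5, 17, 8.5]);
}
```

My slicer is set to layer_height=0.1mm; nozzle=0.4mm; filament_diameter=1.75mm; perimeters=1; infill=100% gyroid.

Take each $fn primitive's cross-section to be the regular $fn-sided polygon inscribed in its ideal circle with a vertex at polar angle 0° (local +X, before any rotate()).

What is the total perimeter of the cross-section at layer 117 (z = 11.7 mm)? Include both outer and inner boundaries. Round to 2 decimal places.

71.00 mm

At z = 11.7 mm: the cube (footprint 24.5×11) is included at this height (perimeter 71.00 mm); the cylinder at (10, -3.5) does not reach this height (z outside [-1, 9.5]); Taking the first minus the rest: none of the subtracted shapes is present at this height, so the 24.5×11 cube is unchanged — boundary = 71.00 mm; the cube at (9.5, 1) is not intersected at this z (z outside [12.5, 21]); Taking the first minus the rest: none of the subtracted shapes is present at this height, so that combined region is unchanged — boundary = 71.00 mm. Overall, the cross-section is a single solid region. Total boundary length (outer) = 71.00 mm.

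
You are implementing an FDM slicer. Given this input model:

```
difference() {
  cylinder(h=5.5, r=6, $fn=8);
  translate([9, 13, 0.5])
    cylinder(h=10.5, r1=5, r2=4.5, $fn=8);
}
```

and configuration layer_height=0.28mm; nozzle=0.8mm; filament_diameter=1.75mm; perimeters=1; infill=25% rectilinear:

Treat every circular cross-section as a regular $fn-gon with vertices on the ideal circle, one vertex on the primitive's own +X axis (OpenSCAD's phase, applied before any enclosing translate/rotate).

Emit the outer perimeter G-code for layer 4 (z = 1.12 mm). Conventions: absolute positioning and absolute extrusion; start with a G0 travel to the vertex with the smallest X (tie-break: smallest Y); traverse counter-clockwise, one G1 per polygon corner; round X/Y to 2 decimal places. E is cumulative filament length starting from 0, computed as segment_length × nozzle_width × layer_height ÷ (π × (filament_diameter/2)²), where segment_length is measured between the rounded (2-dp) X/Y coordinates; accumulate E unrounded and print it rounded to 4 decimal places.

G0 X-6.00 Y0.00 Z1.12
G1 X-4.24 Y-4.24 E0.4275
G1 X0.00 Y-6.00 E0.8551
G1 X4.24 Y-4.24 E1.2826
G1 X6.00 Y0.00 E1.7101
G1 X4.24 Y4.24 E2.1377
G1 X0.00 Y6.00 E2.5652
G1 X-4.24 Y4.24 E2.9927
G1 X-6.00 Y0.00 E3.4203

At z = 1.12 mm: the r=6 cylinder gives a regular 8-gon of circumradius 6 (constant along its height); the cone at (9, 13): at t=0.059 of its height the radius interpolates to r₁+(r₂−r₁)t = 4.970, giving a regular 8-gon of that circumradius; After the difference (first − rest): starting from the r=6 cylinder, the cone at (9, 13) misses the remaining region (no effect) — 1 connected region. The outline is a single polygon with 8 vertices. Extrusion per mm of travel: 0.8 × 0.28 / (π × 0.875²) = 0.093128. Accumulating E over each segment gives final E = 3.4203.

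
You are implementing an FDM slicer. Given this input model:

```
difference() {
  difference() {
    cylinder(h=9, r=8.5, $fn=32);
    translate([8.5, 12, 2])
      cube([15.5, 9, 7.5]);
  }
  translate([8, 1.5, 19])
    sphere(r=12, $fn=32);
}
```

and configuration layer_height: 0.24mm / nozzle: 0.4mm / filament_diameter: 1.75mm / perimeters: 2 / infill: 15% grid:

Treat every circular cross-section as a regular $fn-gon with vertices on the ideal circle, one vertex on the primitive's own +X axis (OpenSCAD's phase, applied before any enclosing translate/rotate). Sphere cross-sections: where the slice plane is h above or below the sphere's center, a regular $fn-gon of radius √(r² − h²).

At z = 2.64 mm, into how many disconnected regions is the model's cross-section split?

1

At z = 2.64 mm: the r=8.5 cylinder gives a regular 32-gon of circumradius 8.5 (constant along its height); the 15.5×9 cube at (8.5, 12) contributes its full rectangle; Subtracting the remaining from the first: starting from the r=8.5 cylinder, the 15.5×9 cube at (8.5, 12) misses the remaining region (no effect) — 1 connected region; the sphere at (8, 1.5) does not reach this height (|z−center|=16.360 > r=12); Subtracting the remaining from the first: none of the subtracted shapes is present at this height, so that combined region is unchanged — 1 connected region. The result has 1 disconnected region.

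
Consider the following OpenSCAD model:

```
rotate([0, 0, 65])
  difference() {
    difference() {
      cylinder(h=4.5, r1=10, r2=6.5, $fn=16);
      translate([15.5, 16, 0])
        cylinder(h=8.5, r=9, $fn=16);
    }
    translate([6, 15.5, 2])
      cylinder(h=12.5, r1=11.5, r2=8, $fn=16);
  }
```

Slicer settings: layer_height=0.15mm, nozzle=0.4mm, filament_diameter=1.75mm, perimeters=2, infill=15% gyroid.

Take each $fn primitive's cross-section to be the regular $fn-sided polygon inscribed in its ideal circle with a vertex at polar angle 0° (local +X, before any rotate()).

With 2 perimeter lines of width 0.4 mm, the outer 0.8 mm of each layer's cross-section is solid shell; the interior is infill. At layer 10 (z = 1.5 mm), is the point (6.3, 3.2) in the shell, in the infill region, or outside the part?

At z = 1.5 mm: the cone (r1=10→r2=6.5) has section circumradius 8.833 here — a regular 16-gon; the cylinder at (15.5, 16): section is a regular 16-gon, circumradius r=9; After the difference (first − rest): starting from the cone, the r=9 cylinder at (15.5, 16) misses the remaining region (no effect) — 1 connected region; the cone at (6, 15.5) is absent (z outside [2, 14.5]); After the difference (first − rest): none of the subtracted shapes is present at this height, so that combined region is unchanged — 1 connected region; (rotated 65° about Z; rotation is an isometry so areas/perimeters/island counts are preserved). Overall, the cross-section is a single solid region. Undo the 65° rotation: the query point maps to (5.563, -4.357) in the un-rotated model frame. The nearest boundary edge runs (8.16, -3.38)→(6.25, -6.25); distance from the point to it = 1.62 mm. The point is inside the cross-section and 1.62 mm from the nearest boundary — more than the 0.8 mm shell width (2 × 0.4), so it's in the infill interior.

infill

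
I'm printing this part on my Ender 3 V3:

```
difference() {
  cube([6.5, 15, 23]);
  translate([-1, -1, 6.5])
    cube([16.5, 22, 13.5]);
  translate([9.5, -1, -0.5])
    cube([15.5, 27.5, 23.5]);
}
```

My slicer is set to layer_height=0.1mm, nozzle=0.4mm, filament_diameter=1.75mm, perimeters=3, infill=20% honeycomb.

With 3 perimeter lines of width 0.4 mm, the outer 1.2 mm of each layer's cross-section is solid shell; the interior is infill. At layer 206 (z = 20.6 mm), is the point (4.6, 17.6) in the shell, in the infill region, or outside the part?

At z = 20.6 mm: the 6.5×15 cube contributes its full rectangle; the cube at (-1, -1) is not intersected at this z (z outside [6.5, 20]); the cube at (9.5, -1) is present — its section is the full 15.5×27.5 rectangle; Subtracting the remaining from the first: starting from the 6.5×15 cube, the 15.5×27.5 cube at (9.5, -1) misses the remaining region (no effect) — 1 connected region. Overall, the cross-section is a single solid region. The nearest boundary edge runs (0.00, 15.00)→(6.50, 15.00); distance from the point to it = 2.60 mm. The point is not inside any of the regions above, so it lies outside the cross-section (2.60 mm from the nearest boundary).

outside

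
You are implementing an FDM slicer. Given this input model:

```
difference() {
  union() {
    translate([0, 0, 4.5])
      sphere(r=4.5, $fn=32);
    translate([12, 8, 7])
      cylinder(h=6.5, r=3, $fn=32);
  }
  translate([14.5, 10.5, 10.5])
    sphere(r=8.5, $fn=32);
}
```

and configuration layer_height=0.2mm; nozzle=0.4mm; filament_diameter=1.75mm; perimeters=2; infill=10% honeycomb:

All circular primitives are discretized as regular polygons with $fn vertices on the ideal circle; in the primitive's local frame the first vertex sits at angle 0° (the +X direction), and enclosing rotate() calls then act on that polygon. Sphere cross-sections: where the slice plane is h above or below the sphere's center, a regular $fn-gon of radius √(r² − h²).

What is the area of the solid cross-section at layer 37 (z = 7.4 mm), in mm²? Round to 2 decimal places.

At z = 7.4 mm: the sphere: section is a regular 32-gon, circumradius = √(r²−h²) = √(4.5²−2.9²) = 3.441 (area = (32/2)·3.441²·sin(360°/32) = 36.96 mm²); the cylinder at (12, 8): section is a regular 32-gon, circumradius r=3 (area = (32/2)·3.000²·sin(360°/32) = 28.09 mm²); Combining (union): the 2 present regions are separate (no shared area or edge), so areas and boundary lengths simply add and each stays a separate island — area = 65.05 mm²; the r=8.5 sphere at (14.5, 10.5) contributes a regular 32-gon of circumradius √(8.5²−3.1²) = 7.915 (area = (32/2)·7.915²·sin(360°/32) = 195.53 mm²); Subtracting the remaining from the first: starting from the result so far (65.05 mm²), the r=8.5 sphere at (14.5, 10.5) partially overlaps it — only the 28.09 mm² overlap (of its 195.53 mm²) is removed, clipping the outline — area = 36.96 mm². Overall, the cross-section is a single solid region. Net area = 36.96 mm².

36.96 mm²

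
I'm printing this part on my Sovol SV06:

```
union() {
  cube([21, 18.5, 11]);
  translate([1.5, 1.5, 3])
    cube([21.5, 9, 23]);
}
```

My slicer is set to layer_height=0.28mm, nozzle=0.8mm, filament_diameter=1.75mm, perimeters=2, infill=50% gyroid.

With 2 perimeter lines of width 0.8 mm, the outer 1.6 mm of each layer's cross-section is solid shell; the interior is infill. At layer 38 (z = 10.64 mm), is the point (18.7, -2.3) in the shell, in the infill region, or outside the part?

outside

At z = 10.64 mm: the cube (footprint 21×18.5) is included at this height; the cube at (1.5, 1.5) is present — its section is the full 21.5×9 rectangle; Merging all regions: the regions partially overlap (shared area 175.50 mm²), so overlapping operands fuse into one piece — 1 connected region. Overall, the cross-section is a single solid region. The nearest boundary edge runs (21.00, 0.00)→(0.00, 0.00); distance from the point to it = 2.30 mm. The point is not inside any of the regions above, so it lies outside the cross-section (2.30 mm from the nearest boundary).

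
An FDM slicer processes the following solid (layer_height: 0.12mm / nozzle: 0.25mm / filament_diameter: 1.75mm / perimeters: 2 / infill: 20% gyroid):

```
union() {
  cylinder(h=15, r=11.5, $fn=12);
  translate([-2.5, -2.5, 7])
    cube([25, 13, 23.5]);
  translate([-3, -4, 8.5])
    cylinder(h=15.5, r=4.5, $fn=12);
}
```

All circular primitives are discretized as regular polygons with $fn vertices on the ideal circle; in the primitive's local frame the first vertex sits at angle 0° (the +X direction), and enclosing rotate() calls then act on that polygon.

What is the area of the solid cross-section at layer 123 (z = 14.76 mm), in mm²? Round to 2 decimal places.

At z = 14.76 mm: the r=11.5 cylinder gives a regular 12-gon of circumradius 11.5 (constant along its height) (area = (12/2)·11.500²·sin(360°/12) = 396.75 mm²); the cube at (-2.5, -2.5) (footprint 25×13) is included at this height (area 325.00 mm²); the cylinder at (-3, -4): section is a regular 12-gon, circumradius r=4.5 (area = (12/2)·4.500²·sin(360°/12) = 60.75 mm²); Combining (union): the regions partially overlap — summed areas 782.50 mm² minus the doubly-counted overlap 218.48 mm² gives 564.02 mm² — area = 564.02 mm². Overall, the cross-section is a single solid region. Net area = 564.02 mm².

564.02 mm²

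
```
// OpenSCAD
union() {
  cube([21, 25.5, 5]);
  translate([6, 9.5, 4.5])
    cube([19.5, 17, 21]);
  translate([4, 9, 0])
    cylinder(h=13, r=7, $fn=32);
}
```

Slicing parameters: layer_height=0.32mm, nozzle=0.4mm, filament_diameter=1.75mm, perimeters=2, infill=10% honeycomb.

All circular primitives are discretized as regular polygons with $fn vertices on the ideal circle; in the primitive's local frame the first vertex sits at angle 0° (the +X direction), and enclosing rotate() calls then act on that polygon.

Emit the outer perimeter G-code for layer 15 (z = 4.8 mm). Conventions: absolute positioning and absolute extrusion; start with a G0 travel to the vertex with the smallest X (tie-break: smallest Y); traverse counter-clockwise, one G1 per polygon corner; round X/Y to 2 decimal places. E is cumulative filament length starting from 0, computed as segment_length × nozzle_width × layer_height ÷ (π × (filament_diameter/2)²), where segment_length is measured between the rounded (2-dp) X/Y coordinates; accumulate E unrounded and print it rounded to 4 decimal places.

At z = 4.8 mm: the 21×25.5 cube contributes its full rectangle; the cube at (6, 9.5) (footprint 19.5×17) is included at this height; the r=7 cylinder at (4, 9) gives a regular 32-gon of circumradius 7 (constant along its height); Taking the union: the regions partially overlap (shared area 369.07 mm²), so overlapping operands fuse into one piece — 1 connected region. The outline is a single polygon with 19 vertices. Extrusion per mm of travel: 0.4 × 0.32 / (π × 0.875²) = 0.053216. Accumulating E over each segment gives final E = 5.6398.

G0 X-3.00 Y9.00 Z4.80
G1 X-2.87 Y7.63 E0.0732
G1 X-2.47 Y6.32 E0.1461
G1 X-1.82 Y5.11 E0.2192
G1 X-0.95 Y4.05 E0.2922
G1 X0.00 Y3.27 E0.3576
G1 X0.00 Y0.00 E0.5316
G1 X21.00 Y0.00 E1.6492
G1 X21.00 Y9.50 E2.1547
G1 X25.50 Y9.50 E2.3942
G1 X25.50 Y26.50 E3.2989
G1 X6.00 Y26.50 E4.3366
G1 X6.00 Y25.50 E4.3898
G1 X0.00 Y25.50 E4.7091
G1 X0.00 Y14.73 E5.2822
G1 X-0.95 Y13.95 E5.3476
G1 X-1.82 Y12.89 E5.4206
G1 X-2.47 Y11.68 E5.4937
G1 X-2.87 Y10.37 E5.5666
G1 X-3.00 Y9.00 E5.6398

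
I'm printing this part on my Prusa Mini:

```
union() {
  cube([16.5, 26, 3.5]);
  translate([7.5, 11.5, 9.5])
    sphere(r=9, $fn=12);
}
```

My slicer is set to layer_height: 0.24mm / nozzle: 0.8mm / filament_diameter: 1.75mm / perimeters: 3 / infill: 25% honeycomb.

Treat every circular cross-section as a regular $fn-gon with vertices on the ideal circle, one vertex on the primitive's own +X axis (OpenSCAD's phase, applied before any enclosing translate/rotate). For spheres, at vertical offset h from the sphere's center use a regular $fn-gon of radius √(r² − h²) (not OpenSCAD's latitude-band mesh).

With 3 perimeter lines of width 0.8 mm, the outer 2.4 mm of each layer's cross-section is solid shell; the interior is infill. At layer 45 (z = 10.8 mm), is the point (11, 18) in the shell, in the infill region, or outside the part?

At z = 10.8 mm: the cube is not intersected at this z (z outside [0, 3.5]); the r=9 sphere at (7.5, 11.5) slices to a regular 12-gon of circumradius 8.906 (√(r²−h²) with h=1.3 from center); Combining (union): only the r=9 sphere at (7.5, 11.5) is present, so the union is just that shape — 1 connected region. Overall, the cross-section is a single solid region. The nearest boundary edge runs (11.95, 19.21)→(7.50, 20.41); distance from the point to it = 1.42 mm. The point is inside the cross-section, 1.42 mm from the nearest boundary — within the 2.4 mm shell band (3 × 0.8).

shell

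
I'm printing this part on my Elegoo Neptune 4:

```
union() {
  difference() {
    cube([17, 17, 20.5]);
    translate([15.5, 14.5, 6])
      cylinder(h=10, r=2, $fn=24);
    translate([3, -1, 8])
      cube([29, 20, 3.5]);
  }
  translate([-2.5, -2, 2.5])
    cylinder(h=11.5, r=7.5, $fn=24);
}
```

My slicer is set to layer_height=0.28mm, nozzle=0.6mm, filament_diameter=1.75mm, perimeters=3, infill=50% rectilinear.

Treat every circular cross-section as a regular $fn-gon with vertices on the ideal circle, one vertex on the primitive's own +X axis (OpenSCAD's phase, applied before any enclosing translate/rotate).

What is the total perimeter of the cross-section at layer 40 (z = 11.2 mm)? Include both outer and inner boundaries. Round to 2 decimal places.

At z = 11.2 mm: the cube (footprint 17×17) is included at this height (perimeter 68.00 mm); the r=2 cylinder at (15.5, 14.5) gives a regular 24-gon of circumradius 2 (constant along its height) (perimeter = 2·24·2.000·sin(180°/24) = 12.53 mm); the cube at (3, -1) is present — its section is the full 29×20 rectangle (perimeter 98.00 mm); Subtracting the remaining from the first: starting from the 17×17 cube, the r=2 cylinder at (15.5, 14.5) partially overlaps it — only the 11.55 mm² overlap (of its 12.42 mm²) is removed, clipping the outline; the 29×20 cube at (3, -1) partially overlaps it — only the 226.45 mm² overlap (of its 580.00 mm²) is removed, clipping the outline — boundary = 40.00 mm; the r=7.5 cylinder at (-2.5, -2) gives a regular 24-gon of circumradius 7.5 (constant along its height) (perimeter = 2·24·7.500·sin(180°/24) = 46.99 mm); Merging all regions: the regions partially overlap (shared area 12.62 mm²), so the edge portions inside another operand are dropped and the merged outline is re-measured after clipping — boundary = 72.30 mm. Overall, the cross-section is a single solid region. Total boundary length (outer) = 72.30 mm.

72.30 mm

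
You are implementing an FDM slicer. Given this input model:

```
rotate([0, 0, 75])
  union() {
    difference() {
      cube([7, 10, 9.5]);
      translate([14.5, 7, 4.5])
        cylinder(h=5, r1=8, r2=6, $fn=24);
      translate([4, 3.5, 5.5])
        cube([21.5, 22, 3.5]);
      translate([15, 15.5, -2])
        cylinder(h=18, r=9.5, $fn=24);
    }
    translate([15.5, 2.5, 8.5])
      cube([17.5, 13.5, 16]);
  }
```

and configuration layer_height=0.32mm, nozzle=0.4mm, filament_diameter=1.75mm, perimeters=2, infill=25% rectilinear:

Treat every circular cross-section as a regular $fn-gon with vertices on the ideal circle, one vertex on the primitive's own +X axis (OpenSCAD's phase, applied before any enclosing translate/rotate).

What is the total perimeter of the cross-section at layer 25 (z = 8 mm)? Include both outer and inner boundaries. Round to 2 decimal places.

At z = 8 mm: the cube is present — its section is the full 7×10 rectangle (perimeter 34.00 mm); the cone at (14.5, 7) (r1=8→r2=6) has section circumradius 6.600 here — a regular 24-gon (perimeter = 2·24·6.600·sin(180°/24) = 41.35 mm); the 21.5×22 cube at (4, 3.5) contributes its full rectangle (perimeter 87.00 mm); the r=9.5 cylinder at (15, 15.5) gives a regular 24-gon of circumradius 9.5 (constant along its height) (perimeter = 2·24·9.500·sin(180°/24) = 59.52 mm); Taking the first minus the rest: starting from the 7×10 cube, the cone at (14.5, 7) misses the remaining region (no effect); the 21.5×22 cube at (4, 3.5) partially overlaps it — only the 19.50 mm² overlap (of its 473.00 mm²) is removed, clipping the outline; the r=9.5 cylinder at (15, 15.5) misses the remaining region (no effect) — boundary = 34.00 mm; the cube at (15.5, 2.5) is absent (z outside [8.5, 24.5]); Merging all regions: only that combined region is present, so the union is just that shape — boundary = 34.00 mm; (whole slice rotated 75° about Z — lengths, areas and connectivity unchanged). Overall, the cross-section is a single solid region. Total boundary length (outer) = 34.00 mm.

34.00 mm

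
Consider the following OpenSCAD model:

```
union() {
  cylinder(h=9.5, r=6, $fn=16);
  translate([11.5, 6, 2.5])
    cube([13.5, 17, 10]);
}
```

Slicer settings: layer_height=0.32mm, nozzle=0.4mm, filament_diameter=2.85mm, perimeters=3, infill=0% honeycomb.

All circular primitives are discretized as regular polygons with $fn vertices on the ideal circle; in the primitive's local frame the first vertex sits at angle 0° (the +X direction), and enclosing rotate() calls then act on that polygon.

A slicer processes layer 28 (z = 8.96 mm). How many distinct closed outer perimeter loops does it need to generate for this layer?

At z = 8.96 mm: the r=6 cylinder gives a regular 16-gon of circumradius 6 (constant along its height); the cube at (11.5, 6) is present — its section is the full 13.5×17 rectangle; Merging all regions: the 2 present regions are separate (no shared area or edge), so areas and boundary lengths simply add and each stays a separate island — 2 connected regions. The result has 2 disconnected regions.

2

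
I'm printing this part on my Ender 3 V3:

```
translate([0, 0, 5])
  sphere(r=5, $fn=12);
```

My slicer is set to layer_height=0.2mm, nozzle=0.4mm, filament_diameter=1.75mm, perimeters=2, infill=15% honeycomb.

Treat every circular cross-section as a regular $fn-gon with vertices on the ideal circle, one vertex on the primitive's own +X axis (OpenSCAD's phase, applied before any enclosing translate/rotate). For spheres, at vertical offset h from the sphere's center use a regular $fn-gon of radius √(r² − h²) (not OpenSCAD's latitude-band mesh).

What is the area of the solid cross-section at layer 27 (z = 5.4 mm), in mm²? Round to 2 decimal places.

74.52 mm²

At z = 5.4 mm: the r=5 sphere slices to a regular 12-gon of circumradius 4.984 (√(r²−h²) with h=0.4 from center) (area = (12/2)·4.984²·sin(360°/12) = 74.52 mm²). Overall, the cross-section is a single solid region. Net area = 74.52 mm².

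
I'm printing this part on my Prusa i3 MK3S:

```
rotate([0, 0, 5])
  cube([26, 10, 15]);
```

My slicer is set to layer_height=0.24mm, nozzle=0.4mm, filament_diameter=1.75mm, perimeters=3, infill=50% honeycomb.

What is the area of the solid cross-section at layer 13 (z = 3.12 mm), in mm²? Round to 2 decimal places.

At z = 3.12 mm: the cube (footprint 26×10) is included at this height (area 260.00 mm²); (rotated 5° about Z; rotation is an isometry so areas/perimeters/island counts are preserved). Overall, the cross-section is a single solid region. Net area = 260.00 mm².

260.00 mm²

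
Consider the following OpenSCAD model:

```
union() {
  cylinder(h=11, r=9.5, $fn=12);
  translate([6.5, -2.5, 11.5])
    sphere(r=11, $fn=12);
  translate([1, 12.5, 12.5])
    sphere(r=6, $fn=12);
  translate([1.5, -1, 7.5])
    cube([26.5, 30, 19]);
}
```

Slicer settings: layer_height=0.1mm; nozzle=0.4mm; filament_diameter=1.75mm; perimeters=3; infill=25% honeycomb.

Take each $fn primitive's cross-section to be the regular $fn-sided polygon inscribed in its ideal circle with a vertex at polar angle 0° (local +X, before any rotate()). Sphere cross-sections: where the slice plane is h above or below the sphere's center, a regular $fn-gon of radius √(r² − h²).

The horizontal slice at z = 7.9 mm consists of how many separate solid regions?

1

At z = 7.9 mm: the r=9.5 cylinder gives a regular 12-gon of circumradius 9.5 (constant along its height); the r=11 sphere at (6.5, -2.5) slices to a regular 12-gon of circumradius 10.394 (√(r²−h²) with h=3.6 from center); the r=6 sphere at (1, 12.5) slices to a regular 12-gon of circumradius 3.852 (√(r²−h²) with h=4.6 from center); the cube at (1.5, -1) is present — its section is the full 26.5×30 rectangle; Combining (union): the regions partially overlap (shared area 295.96 mm²), so overlapping operands fuse into one piece — 1 connected region. The result has 1 disconnected region.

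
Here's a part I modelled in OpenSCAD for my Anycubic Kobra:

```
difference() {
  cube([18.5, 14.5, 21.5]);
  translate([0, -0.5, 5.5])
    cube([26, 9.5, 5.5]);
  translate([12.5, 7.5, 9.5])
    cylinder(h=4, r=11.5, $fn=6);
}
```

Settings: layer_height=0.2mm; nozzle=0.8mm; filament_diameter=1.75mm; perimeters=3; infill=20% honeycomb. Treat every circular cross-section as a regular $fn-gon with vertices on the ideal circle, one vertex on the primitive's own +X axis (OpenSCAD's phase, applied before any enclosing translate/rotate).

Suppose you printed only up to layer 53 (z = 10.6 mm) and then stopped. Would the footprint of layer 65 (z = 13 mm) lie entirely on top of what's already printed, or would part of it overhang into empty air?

part overhangs

Compare the two slices. At z = 10.6: the 18.5×14.5 cube contributes its full rectangle (area 268.25 mm²); the 26×9.5 cube at (0, -0.5) contributes its full rectangle (area 247.00 mm²); the r=11.5 cylinder at (12.5, 7.5) contributes a regular 6-gon of circumradius 11.5 (area = (6/2)·11.500²·sin(360°/6) = 343.60 mm²); After the difference (first − rest): starting from the 18.5×14.5 cube (268.25 mm²), the 26×9.5 cube at (0, -0.5) partially overlaps it — only the 166.50 mm² overlap (of its 247.00 mm²) is removed, clipping the outline; the r=11.5 cylinder at (12.5, 7.5) partially overlaps it — only the 82.75 mm² overlap (of its 343.60 mm²) is removed, clipping the outline — area = 19.00 mm². At z = 13: the cube is present — its section is the full 18.5×14.5 rectangle (area 268.25 mm²); the cube at (0, -0.5) is absent (z outside [5.5, 11]); the r=11.5 cylinder at (12.5, 7.5) contributes a regular 6-gon of circumradius 11.5 (area = (6/2)·11.500²·sin(360°/6) = 343.60 mm²); After the difference (first − rest): starting from the 18.5×14.5 cube (268.25 mm²), the r=11.5 cylinder at (12.5, 7.5) partially overlaps it — only the 223.37 mm² overlap (of its 343.60 mm²) is removed, clipping the outline — area = 44.88 mm². Checking containment: at z = 13 the cross-section extends beyond the z = 10.6 cross-section by about 25.89 mm².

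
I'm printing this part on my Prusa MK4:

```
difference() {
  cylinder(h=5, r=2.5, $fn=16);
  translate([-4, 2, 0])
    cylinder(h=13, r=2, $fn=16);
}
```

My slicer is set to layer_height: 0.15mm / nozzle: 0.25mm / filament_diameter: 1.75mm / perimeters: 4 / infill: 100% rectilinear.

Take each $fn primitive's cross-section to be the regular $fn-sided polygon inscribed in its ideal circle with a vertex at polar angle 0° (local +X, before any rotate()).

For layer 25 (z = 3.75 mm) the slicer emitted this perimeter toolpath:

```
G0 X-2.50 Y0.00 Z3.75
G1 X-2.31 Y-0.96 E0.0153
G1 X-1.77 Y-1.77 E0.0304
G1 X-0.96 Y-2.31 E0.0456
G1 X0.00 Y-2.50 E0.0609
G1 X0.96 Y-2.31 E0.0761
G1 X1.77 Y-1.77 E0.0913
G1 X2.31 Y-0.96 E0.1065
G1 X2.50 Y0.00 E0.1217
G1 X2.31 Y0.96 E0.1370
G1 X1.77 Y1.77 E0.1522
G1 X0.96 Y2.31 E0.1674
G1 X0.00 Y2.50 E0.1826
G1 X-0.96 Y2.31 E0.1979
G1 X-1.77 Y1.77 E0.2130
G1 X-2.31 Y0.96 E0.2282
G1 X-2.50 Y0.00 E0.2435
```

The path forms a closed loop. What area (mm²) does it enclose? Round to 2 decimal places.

19.16 mm²

Apply the shoelace formula to the sequence of (X, Y) vertices; enclosed area = 19.16 mm².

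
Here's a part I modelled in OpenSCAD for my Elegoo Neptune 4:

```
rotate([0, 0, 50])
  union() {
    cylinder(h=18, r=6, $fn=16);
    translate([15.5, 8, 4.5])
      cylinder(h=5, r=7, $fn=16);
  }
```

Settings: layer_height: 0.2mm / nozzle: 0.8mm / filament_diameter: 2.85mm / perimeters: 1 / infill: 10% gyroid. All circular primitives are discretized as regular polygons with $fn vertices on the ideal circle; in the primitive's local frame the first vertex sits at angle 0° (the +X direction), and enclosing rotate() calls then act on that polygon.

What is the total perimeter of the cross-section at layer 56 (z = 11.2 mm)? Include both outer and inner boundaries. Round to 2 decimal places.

37.46 mm

At z = 11.2 mm: the r=6 cylinder gives a regular 16-gon of circumradius 6 (constant along its height) (perimeter = 2·16·6.000·sin(180°/16) = 37.46 mm); the cylinder at (15.5, 8) is absent (z outside [4.5, 9.5]); Taking the union: only the r=6 cylinder is present, so the union is just that shape — boundary = 37.46 mm; (rotated 50° about Z; rotation is an isometry so areas/perimeters/island counts are preserved). Overall, the cross-section is a single solid region. Total boundary length (outer) = 37.46 mm.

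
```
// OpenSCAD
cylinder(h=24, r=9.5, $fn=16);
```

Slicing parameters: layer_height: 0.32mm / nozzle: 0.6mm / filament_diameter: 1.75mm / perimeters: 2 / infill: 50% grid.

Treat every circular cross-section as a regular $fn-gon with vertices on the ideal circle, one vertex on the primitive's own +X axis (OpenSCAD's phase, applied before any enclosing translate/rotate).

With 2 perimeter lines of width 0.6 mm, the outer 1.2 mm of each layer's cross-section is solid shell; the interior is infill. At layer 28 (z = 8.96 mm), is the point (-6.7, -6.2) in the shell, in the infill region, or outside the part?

shell

At z = 8.96 mm: the cylinder: section is a regular 16-gon, circumradius r=9.5. Overall, the cross-section is a single solid region. The nearest boundary edge runs (-8.78, -3.64)→(-6.72, -6.72); distance from the point to it = 0.30 mm. The point is inside the cross-section, 0.30 mm from the nearest boundary — within the 1.2 mm shell band (2 × 0.6).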